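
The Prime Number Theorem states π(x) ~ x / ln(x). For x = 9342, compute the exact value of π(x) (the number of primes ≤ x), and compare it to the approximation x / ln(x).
π(9342) = 1156;  x/ln(x) ≈ 1021.85;  relative error ≈ 11.60%.

Directly count primes up to 9342: π(9342) = 1156. The PNT approximation gives 9342/ln(9342) ≈ 9342/9.14228 ≈ 1021.85. Relative error (π(x) − x/ln(x)) / π(x) ≈ 11.60%; the approximation is known to undercount slightly (Li(x) is a better estimate).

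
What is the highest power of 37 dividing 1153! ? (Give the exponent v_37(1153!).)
v_37(1153!) = 31

Legendre's formula: v_p(n!) = Σ_{k ≥ 1} ⌊n / p^k⌋. For p = 37, n = 1153, the terms are:
  ⌊1153/37^1⌋ = ⌊1153/37⌋ = 31
(the next term ⌊1153/37^2⌋ = 0, terminating the sum). Summing: v_37(1153!) = 31 = 31.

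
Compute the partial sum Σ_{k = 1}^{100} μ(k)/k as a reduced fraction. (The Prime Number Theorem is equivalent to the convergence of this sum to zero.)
Σ μ(k)/k = 11962644395524974654034383169459538/384261327324253070792183691221959345

Values of μ(k) for 1 ≤ k ≤ 100: μ(1) = 1, μ(2) = -1, μ(3) = -1, μ(5) = -1, μ(6) = 1, μ(7) = -1, μ(10) = 1, μ(11) = -1, μ(13) = -1, μ(14) = 1, μ(15) = 1, μ(17) = -1, μ(19) = -1, μ(21) = 1, μ(22) = 1, μ(23) = -1, μ(26) = 1, μ(29) = -1, μ(30) = -1, μ(31) = -1, μ(33) = 1, μ(34) = 1, μ(35) = 1, μ(37) = -1, μ(38) = 1, μ(39) = 1, μ(41) = -1, μ(42) = -1, μ(43) = -1, μ(46) = 1, μ(47) = -1, μ(51) = 1, μ(53) = -1, μ(55) = 1, μ(57) = 1, μ(58) = 1, μ(59) = -1, μ(61) = -1, μ(62) = 1, μ(65) = 1, μ(66) = -1, μ(67) = -1, μ(69) = 1, μ(70) = -1, μ(71) = -1, μ(73) = -1, μ(74) = 1, μ(77) = 1, μ(78) = -1, μ(79) = -1, μ(82) = 1, μ(83) = -1, μ(85) = 1, μ(86) = 1, μ(87) = 1, μ(89) = -1, μ(91) = 1, μ(93) = 1, μ(94) = 1, μ(95) = 1, μ(97) = -1, with μ = 0 on non-squarefree integers. Summing μ(k)/k for k where μ(k) ≠ 0 gives 11962644395524974654034383169459538/384261327324253070792183691221959345 ≈ 0.0311. (PNT ⟺ this sum → 0 as n → ∞.)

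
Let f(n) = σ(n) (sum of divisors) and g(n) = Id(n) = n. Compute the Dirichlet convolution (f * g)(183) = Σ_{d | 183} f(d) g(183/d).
(σ * Id)(183) = 861

Divisors of 183: [1, 3, 61, 183]. For each d | 183:
  d = 1: σ(1) · Id(183/1) = 1 · 183 = 183
  d = 3: σ(3) · Id(183/3) = 4 · 61 = 244
  d = 61: σ(61) · Id(183/61) = 62 · 3 = 186
  d = 183: σ(183) · Id(183/183) = 248 · 1 = 248
Summing: (σ * Id)(183) = 183 + 244 + 186 + 248 = 861.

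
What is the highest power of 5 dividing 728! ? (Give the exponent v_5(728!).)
v_5(728!) = 180

Legendre's formula: v_p(n!) = Σ_{k ≥ 1} ⌊n / p^k⌋. For p = 5, n = 728, the terms are:
  ⌊728/5^1⌋ = ⌊728/5⌋ = 145
  ⌊728/5^2⌋ = ⌊728/25⌋ = 29
  ⌊728/5^3⌋ = ⌊728/125⌋ = 5
  ⌊728/5^4⌋ = ⌊728/625⌋ = 1
(the next term ⌊728/5^5⌋ = 0, terminating the sum). Summing: v_5(728!) = 145 + 29 + 5 + 1 = 180.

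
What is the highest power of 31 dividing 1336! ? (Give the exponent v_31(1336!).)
v_31(1336!) = 44

Legendre's formula: v_p(n!) = Σ_{k ≥ 1} ⌊n / p^k⌋. For p = 31, n = 1336, the terms are:
  ⌊1336/31^1⌋ = ⌊1336/31⌋ = 43
  ⌊1336/31^2⌋ = ⌊1336/961⌋ = 1
(the next term ⌊1336/31^3⌋ = 0, terminating the sum). Summing: v_31(1336!) = 43 + 1 = 44.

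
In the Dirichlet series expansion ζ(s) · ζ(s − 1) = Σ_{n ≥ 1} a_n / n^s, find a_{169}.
σ(169) = 183

In the product (Σ m^0/m^s)(Σ k / k^s) = Σ (Σ_{d | n} d) / n^s, the coefficient of 1/n^s is σ(n) = Σ_{d | n} d. For n = 169, divisors are [1, 13, 169]; summing: σ(169) = 183.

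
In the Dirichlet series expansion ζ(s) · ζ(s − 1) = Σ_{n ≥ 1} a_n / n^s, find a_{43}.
σ(43) = 44

In the product (Σ m^0/m^s)(Σ k / k^s) = Σ (Σ_{d | n} d) / n^s, the coefficient of 1/n^s is σ(n) = Σ_{d | n} d. For n = 43, divisors are [1, 43]; summing: σ(43) = 44.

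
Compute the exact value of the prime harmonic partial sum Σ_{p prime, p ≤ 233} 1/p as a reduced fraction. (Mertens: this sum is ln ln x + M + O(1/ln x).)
Σ 1/p = 8762990377702925264993654890050782886250854676753323401606562622367345144099360398279019780479/4445236185272185438169240794291312557432222642727183809026451438704160103479600800432029464270

π(233) = 51, so the primes ≤ 233 are [2, 3, 5, 7, 11, 13, 17, 19, 23, 29, 31, 37, 41, 43, 47, 53, 59, 61, 67, 71, 73, 79, 83, 89, 97, 101, 103, 107, 109, 113, 127, 131, 137, 139, 149, 151, 157, 163, 167, 173, 179, 181, 191, 193, 197, 199, 211, 223, 227, 229, 233]. Summing 1/p over these primes: 8762990377702925264993654890050782886250854676753323401606562622367345144099360398279019780479/4445236185272185438169240794291312557432222642727183809026451438704160103479600800432029464270 ≈ 1.9713. Mertens estimate ln ln(233) + 0.2615 ≈ 1.9573.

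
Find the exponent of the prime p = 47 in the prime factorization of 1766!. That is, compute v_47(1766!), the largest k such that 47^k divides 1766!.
v_47(1766!) = 37

Legendre's formula: v_p(n!) = Σ_{k ≥ 1} ⌊n / p^k⌋. For p = 47, n = 1766, the terms are:
  ⌊1766/47^1⌋ = ⌊1766/47⌋ = 37
(the next term ⌊1766/47^2⌋ = 0, terminating the sum). Summing: v_47(1766!) = 37 = 37.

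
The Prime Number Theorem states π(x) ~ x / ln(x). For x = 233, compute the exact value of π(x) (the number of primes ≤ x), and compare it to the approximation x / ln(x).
π(233) = 51;  x/ln(x) ≈ 42.74;  relative error ≈ 16.19%.

Directly count primes up to 233: π(233) = 51. The PNT approximation gives 233/ln(233) ≈ 233/5.45104 ≈ 42.74. Relative error (π(x) − x/ln(x)) / π(x) ≈ 16.19%; the approximation is known to undercount slightly (Li(x) is a better estimate).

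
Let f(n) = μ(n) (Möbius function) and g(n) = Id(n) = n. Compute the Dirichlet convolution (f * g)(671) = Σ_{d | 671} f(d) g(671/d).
(μ * Id)(671) = 600

Divisors of 671: [1, 11, 61, 671]. For each d | 671:
  d = 1: μ(1) · Id(671/1) = 1 · 671 = 671
  d = 11: μ(11) · Id(671/11) = -1 · 61 = -61
  d = 61: μ(61) · Id(671/61) = -1 · 11 = -11
  d = 671: μ(671) · Id(671/671) = 1 · 1 = 1
Summing: (μ * Id)(671) = 671 + -61 + -11 + 1 = 600.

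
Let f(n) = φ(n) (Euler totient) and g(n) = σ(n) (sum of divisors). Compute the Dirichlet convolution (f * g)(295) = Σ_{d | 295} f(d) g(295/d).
(φ * σ)(295) = 1180

Divisors of 295: [1, 5, 59, 295]. For each d | 295:
  d = 1: φ(1) · σ(295/1) = 1 · 360 = 360
  d = 5: φ(5) · σ(295/5) = 4 · 60 = 240
  d = 59: φ(59) · σ(295/59) = 58 · 6 = 348
  d = 295: φ(295) · σ(295/295) = 232 · 1 = 232
Summing: (φ * σ)(295) = 360 + 240 + 348 + 232 = 1180.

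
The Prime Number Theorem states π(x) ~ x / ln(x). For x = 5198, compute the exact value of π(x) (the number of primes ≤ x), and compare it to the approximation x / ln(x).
π(5198) = 692;  x/ln(x) ≈ 607.52;  relative error ≈ 12.21%.

Directly count primes up to 5198: π(5198) = 692. The PNT approximation gives 5198/ln(5198) ≈ 5198/8.55603 ≈ 607.52. Relative error (π(x) − x/ln(x)) / π(x) ≈ 12.21%; the approximation is known to undercount slightly (Li(x) is a better estimate).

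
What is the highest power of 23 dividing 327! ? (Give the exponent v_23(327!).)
v_23(327!) = 14

Legendre's formula: v_p(n!) = Σ_{k ≥ 1} ⌊n / p^k⌋. For p = 23, n = 327, the terms are:
  ⌊327/23^1⌋ = ⌊327/23⌋ = 14
(the next term ⌊327/23^2⌋ = 0, terminating the sum). Summing: v_23(327!) = 14 = 14.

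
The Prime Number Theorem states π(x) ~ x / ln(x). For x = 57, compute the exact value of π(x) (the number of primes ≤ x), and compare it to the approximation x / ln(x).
π(57) = 16;  x/ln(x) ≈ 14.10;  relative error ≈ 11.89%.

Directly count primes up to 57: π(57) = 16. The PNT approximation gives 57/ln(57) ≈ 57/4.04305 ≈ 14.10. Relative error (π(x) − x/ln(x)) / π(x) ≈ 11.89%; the approximation is known to undercount slightly (Li(x) is a better estimate).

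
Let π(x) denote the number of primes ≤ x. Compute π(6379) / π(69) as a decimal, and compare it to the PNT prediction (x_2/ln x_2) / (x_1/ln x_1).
π(6379)/π(69) = 832/19 ≈ 43.7895;  PNT prediction ≈ 44.6810.

π(69) = 19 and π(6379) = 832, so π(6379)/π(69) ≈ 43.7895. The PNT-predicted ratio is (6379/ln(6379)) / (69/ln(69)) ≈ 44.6810. The two agree to within a few percent, as expected.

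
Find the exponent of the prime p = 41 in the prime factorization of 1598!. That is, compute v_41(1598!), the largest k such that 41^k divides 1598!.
v_41(1598!) = 38

Legendre's formula: v_p(n!) = Σ_{k ≥ 1} ⌊n / p^k⌋. For p = 41, n = 1598, the terms are:
  ⌊1598/41^1⌋ = ⌊1598/41⌋ = 38
(the next term ⌊1598/41^2⌋ = 0, terminating the sum). Summing: v_41(1598!) = 38 = 38.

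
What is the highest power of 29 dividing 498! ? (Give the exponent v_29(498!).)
v_29(498!) = 17

Legendre's formula: v_p(n!) = Σ_{k ≥ 1} ⌊n / p^k⌋. For p = 29, n = 498, the terms are:
  ⌊498/29^1⌋ = ⌊498/29⌋ = 17
(the next term ⌊498/29^2⌋ = 0, terminating the sum). Summing: v_29(498!) = 17 = 17.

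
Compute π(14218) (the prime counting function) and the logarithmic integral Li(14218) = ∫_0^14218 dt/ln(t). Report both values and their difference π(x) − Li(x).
π(14218) = 1671;  Li(14218) ≈ 1695.08;  π(x) − Li(x) ≈ -24.08.

Direct count of primes ≤ 14218 gives π(14218) = 1671. Numerical evaluation of the logarithmic integral gives Li(14218) ≈ 1695.08. The difference π(x) − Li(x) ≈ -24.08 is typically negative for small/moderate x (Li(x) overestimates), though Littlewood's theorem shows this sign changes infinitely often.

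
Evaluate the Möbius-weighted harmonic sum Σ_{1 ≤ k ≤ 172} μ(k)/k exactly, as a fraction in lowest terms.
Σ μ(k)/k = 976794744883260874795165001864511964953389627727401386703595517/962947420735983927056946215901134429196419130606213075415963491270

Values of μ(k) for 1 ≤ k ≤ 172: μ(1) = 1, μ(2) = -1, μ(3) = -1, μ(5) = -1, μ(6) = 1, μ(7) = -1, μ(10) = 1, μ(11) = -1, μ(13) = -1, μ(14) = 1, μ(15) = 1, μ(17) = -1, μ(19) = -1, μ(21) = 1, μ(22) = 1, μ(23) = -1, μ(26) = 1, μ(29) = -1, μ(30) = -1, μ(31) = -1, μ(33) = 1, μ(34) = 1, μ(35) = 1, μ(37) = -1, μ(38) = 1, μ(39) = 1, μ(41) = -1, μ(42) = -1, μ(43) = -1, μ(46) = 1, μ(47) = -1, μ(51) = 1, μ(53) = -1, μ(55) = 1, μ(57) = 1, μ(58) = 1, μ(59) = -1, μ(61) = -1, μ(62) = 1, μ(65) = 1, μ(66) = -1, μ(67) = -1, μ(69) = 1, μ(70) = -1, μ(71) = -1, μ(73) = -1, μ(74) = 1, μ(77) = 1, μ(78) = -1, μ(79) = -1, μ(82) = 1, μ(83) = -1, μ(85) = 1, μ(86) = 1, μ(87) = 1, μ(89) = -1, μ(91) = 1, μ(93) = 1, μ(94) = 1, μ(95) = 1, μ(97) = -1, μ(101) = -1, μ(102) = -1, μ(103) = -1, μ(105) = -1, μ(106) = 1, μ(107) = -1, μ(109) = -1, μ(110) = -1, μ(111) = 1, μ(113) = -1, μ(114) = -1, μ(115) = 1, μ(118) = 1, μ(119) = 1, μ(122) = 1, μ(123) = 1, μ(127) = -1, μ(129) = 1, μ(130) = -1, μ(131) = -1, μ(133) = 1, μ(134) = 1, μ(137) = -1, μ(138) = -1, μ(139) = -1, μ(141) = 1, μ(142) = 1, μ(143) = 1, μ(145) = 1, μ(146) = 1, μ(149) = -1, μ(151) = -1, μ(154) = -1, μ(155) = 1, μ(157) = -1, μ(158) = 1, μ(159) = 1, μ(161) = 1, μ(163) = -1, μ(165) = -1, μ(166) = 1, μ(167) = -1, μ(170) = -1, with μ = 0 on non-squarefree integers. Summing μ(k)/k for k where μ(k) ≠ 0 gives 976794744883260874795165001864511964953389627727401386703595517/962947420735983927056946215901134429196419130606213075415963491270 ≈ 0.0010. (PNT ⟺ this sum → 0 as n → ∞.)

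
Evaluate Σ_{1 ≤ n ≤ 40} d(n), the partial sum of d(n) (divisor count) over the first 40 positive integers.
Σ_{n ≤ 40} d(n) = 158

Compute d(n) for each 1 ≤ n ≤ 40: d(1) = 1, d(2) = 2, d(3) = 2, d(4) = 3, d(5) = 2, d(6) = 4, d(7) = 2, d(8) = 4, d(9) = 3, d(10) = 4, d(11) = 2, d(12) = 6, d(13) = 2, d(14) = 4, d(15) = 4, d(16) = 5, d(17) = 2, d(18) = 6, d(19) = 2, d(20) = 6, d(21) = 4, d(22) = 4, d(23) = 2, d(24) = 8, d(25) = 3, d(26) = 4, d(27) = 4, d(28) = 6, d(29) = 2, d(30) = 8, d(31) = 2, d(32) = 6, d(33) = 4, d(34) = 4, d(35) = 4, d(36) = 9, d(37) = 2, d(38) = 4, d(39) = 4, d(40) = 8. Summing all 40 values: 158. (Dirichlet's divisor formula: Σ_{n ≤ x} d(n) = x ln(x) + (2γ − 1) x + O(√x). For x = 40, the asymptotic estimate is ≈ 153.73.)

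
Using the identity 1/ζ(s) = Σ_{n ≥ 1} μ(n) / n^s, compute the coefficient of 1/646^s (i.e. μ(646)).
μ(646) = -1

Factor n = 646 = 2 · 17 · 19. μ(n) = 0 if any exponent ≥ 2 (not squarefree); otherwise μ(n) = (−1)^{ω(n)} where ω(n) is the number of distinct prime factors. Applying: μ(646) = -1.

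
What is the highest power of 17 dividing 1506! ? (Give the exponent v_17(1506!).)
v_17(1506!) = 93

Legendre's formula: v_p(n!) = Σ_{k ≥ 1} ⌊n / p^k⌋. For p = 17, n = 1506, the terms are:
  ⌊1506/17^1⌋ = ⌊1506/17⌋ = 88
  ⌊1506/17^2⌋ = ⌊1506/289⌋ = 5
(the next term ⌊1506/17^3⌋ = 0, terminating the sum). Summing: v_17(1506!) = 88 + 5 = 93.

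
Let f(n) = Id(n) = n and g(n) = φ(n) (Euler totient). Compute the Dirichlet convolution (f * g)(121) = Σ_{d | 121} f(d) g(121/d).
(Id * φ)(121) = 341

Divisors of 121: [1, 11, 121]. For each d | 121:
  d = 1: Id(1) · φ(121/1) = 1 · 110 = 110
  d = 11: Id(11) · φ(121/11) = 11 · 10 = 110
  d = 121: Id(121) · φ(121/121) = 121 · 1 = 121
Summing: (Id * φ)(121) = 110 + 110 + 121 = 341.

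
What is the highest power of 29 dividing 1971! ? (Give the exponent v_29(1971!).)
v_29(1971!) = 69

Legendre's formula: v_p(n!) = Σ_{k ≥ 1} ⌊n / p^k⌋. For p = 29, n = 1971, the terms are:
  ⌊1971/29^1⌋ = ⌊1971/29⌋ = 67
  ⌊1971/29^2⌋ = ⌊1971/841⌋ = 2
(the next term ⌊1971/29^3⌋ = 0, terminating the sum). Summing: v_29(1971!) = 67 + 2 = 69.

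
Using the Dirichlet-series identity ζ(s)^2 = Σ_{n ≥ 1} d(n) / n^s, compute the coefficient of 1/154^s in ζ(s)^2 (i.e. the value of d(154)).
d(154) = 8

ζ(s)^2 = (Σ 1/m^s)(Σ 1/k^s). The coefficient of 1/n^s in the product is the number of ordered pairs (m, k) with mk = n, which equals d(n). For n = 154, divisors are [1, 2, 7, 11, 14, 22, 77, 154], so d(154) = 8.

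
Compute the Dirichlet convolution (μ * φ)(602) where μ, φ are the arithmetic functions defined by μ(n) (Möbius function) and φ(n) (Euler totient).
(μ * φ)(602) = 0

Divisors of 602: [1, 2, 7, 14, 43, 86, 301, 602]. For each d | 602:
  d = 1: μ(1) · φ(602/1) = 1 · 252 = 252
  d = 2: μ(2) · φ(602/2) = -1 · 252 = -252
  d = 7: μ(7) · φ(602/7) = -1 · 42 = -42
  d = 14: μ(14) · φ(602/14) = 1 · 42 = 42
  d = 43: μ(43) · φ(602/43) = -1 · 6 = -6
  d = 86: μ(86) · φ(602/86) = 1 · 6 = 6
  d = 301: μ(301) · φ(602/301) = 1 · 1 = 1
  d = 602: μ(602) · φ(602/602) = -1 · 1 = -1
Summing: (μ * φ)(602) = 252 + -252 + -42 + 42 + -6 + 6 + 1 + -1 = 0.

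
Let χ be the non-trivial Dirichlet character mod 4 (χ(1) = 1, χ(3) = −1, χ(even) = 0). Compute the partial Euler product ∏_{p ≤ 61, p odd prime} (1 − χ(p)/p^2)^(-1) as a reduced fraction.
∏ = 41649646786025278187758845901/45453901250007819878400000000

The odd primes p ≤ 61 are [3, 5, 7, 11, 13, 17, 19, 23, 29, 31, 37, 41, 43, 47, 53, 59, 61]. For each, χ(p) = 1 if p ≡ 1 mod 4, χ(p) = −1 if p ≡ 3 mod 4. Taking (1 − χ(p)/p^2)^(-1) = p^2/(p^2 − χ(p)): (1 − (-1)/3^2)^(-1) · (1 − (1)/5^2)^(-1) · (1 − (-1)/7^2)^(-1) · (1 − (-1)/11^2)^(-1) · (1 − (1)/13^2)^(-1) · (1 − (1)/17^2)^(-1) · (1 − (-1)/19^2)^(-1) · (1 − (-1)/23^2)^(-1) · (1 − (1)/29^2)^(-1) · (1 − (-1)/31^2)^(-1) · (1 − (1)/37^2)^(-1) · (1 − (1)/41^2)^(-1) · (1 − (-1)/43^2)^(-1) · (1 − (-1)/47^2)^(-1) · (1 − (1)/53^2)^(-1) · (1 − (-1)/59^2)^(-1) · (1 − (1)/61^2)^(-1) = 41649646786025278187758845901/45453901250007819878400000000.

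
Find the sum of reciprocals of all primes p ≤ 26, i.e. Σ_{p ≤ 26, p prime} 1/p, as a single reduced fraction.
Σ 1/p = 334406399/223092870

π(26) = 9, so the primes ≤ 26 are [2, 3, 5, 7, 11, 13, 17, 19, 23]. Summing 1/p over these primes: 334406399/223092870 ≈ 1.4990. Mertens estimate ln ln(26) + 0.2615 ≈ 1.4426.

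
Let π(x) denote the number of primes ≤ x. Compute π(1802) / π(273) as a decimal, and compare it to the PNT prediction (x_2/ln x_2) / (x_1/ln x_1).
π(1802)/π(273) = 279/58 ≈ 4.8103;  PNT prediction ≈ 4.9391.

π(273) = 58 and π(1802) = 279, so π(1802)/π(273) ≈ 4.8103. The PNT-predicted ratio is (1802/ln(1802)) / (273/ln(273)) ≈ 4.9391. The two agree to within a few percent, as expected.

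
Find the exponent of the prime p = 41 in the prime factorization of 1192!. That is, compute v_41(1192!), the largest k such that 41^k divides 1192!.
v_41(1192!) = 29

Legendre's formula: v_p(n!) = Σ_{k ≥ 1} ⌊n / p^k⌋. For p = 41, n = 1192, the terms are:
  ⌊1192/41^1⌋ = ⌊1192/41⌋ = 29
(the next term ⌊1192/41^2⌋ = 0, terminating the sum). Summing: v_41(1192!) = 29 = 29.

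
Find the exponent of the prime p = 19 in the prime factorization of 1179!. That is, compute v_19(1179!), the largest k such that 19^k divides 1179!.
v_19(1179!) = 65

Legendre's formula: v_p(n!) = Σ_{k ≥ 1} ⌊n / p^k⌋. For p = 19, n = 1179, the terms are:
  ⌊1179/19^1⌋ = ⌊1179/19⌋ = 62
  ⌊1179/19^2⌋ = ⌊1179/361⌋ = 3
(the next term ⌊1179/19^3⌋ = 0, terminating the sum). Summing: v_19(1179!) = 62 + 3 = 65.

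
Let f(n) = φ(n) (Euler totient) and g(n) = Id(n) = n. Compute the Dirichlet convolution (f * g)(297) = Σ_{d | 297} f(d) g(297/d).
(φ * Id)(297) = 1701

Divisors of 297: [1, 3, 9, 11, 27, 33, 99, 297]. For each d | 297:
  d = 1: φ(1) · Id(297/1) = 1 · 297 = 297
  d = 3: φ(3) · Id(297/3) = 2 · 99 = 198
  d = 9: φ(9) · Id(297/9) = 6 · 33 = 198
  d = 11: φ(11) · Id(297/11) = 10 · 27 = 270
  d = 27: φ(27) · Id(297/27) = 18 · 11 = 198
  d = 33: φ(33) · Id(297/33) = 20 · 9 = 180
  d = 99: φ(99) · Id(297/99) = 60 · 3 = 180
  d = 297: φ(297) · Id(297/297) = 180 · 1 = 180
Summing: (φ * Id)(297) = 297 + 198 + 198 + 270 + 198 + 180 + 180 + 180 = 1701.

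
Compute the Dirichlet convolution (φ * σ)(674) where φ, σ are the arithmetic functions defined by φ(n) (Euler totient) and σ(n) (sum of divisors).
(φ * σ)(674) = 2696

Divisors of 674: [1, 2, 337, 674]. For each d | 674:
  d = 1: φ(1) · σ(674/1) = 1 · 1014 = 1014
  d = 2: φ(2) · σ(674/2) = 1 · 338 = 338
  d = 337: φ(337) · σ(674/337) = 336 · 3 = 1008
  d = 674: φ(674) · σ(674/674) = 336 · 1 = 336
Summing: (φ * σ)(674) = 1014 + 338 + 1008 + 336 = 2696.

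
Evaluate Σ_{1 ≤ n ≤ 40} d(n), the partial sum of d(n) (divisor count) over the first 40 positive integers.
Σ_{n ≤ 40} d(n) = 158

Compute d(n) for each 1 ≤ n ≤ 40: d(1) = 1, d(2) = 2, d(3) = 2, d(4) = 3, d(5) = 2, d(6) = 4, d(7) = 2, d(8) = 4, d(9) = 3, d(10) = 4, d(11) = 2, d(12) = 6, d(13) = 2, d(14) = 4, d(15) = 4, d(16) = 5, d(17) = 2, d(18) = 6, d(19) = 2, d(20) = 6, d(21) = 4, d(22) = 4, d(23) = 2, d(24) = 8, d(25) = 3, d(26) = 4, d(27) = 4, d(28) = 6, d(29) = 2, d(30) = 8, d(31) = 2, d(32) = 6, d(33) = 4, d(34) = 4, d(35) = 4, d(36) = 9, d(37) = 2, d(38) = 4, d(39) = 4, d(40) = 8. Summing all 40 values: 158. (Dirichlet's divisor formula: Σ_{n ≤ x} d(n) = x ln(x) + (2γ − 1) x + O(√x). For x = 40, the asymptotic estimate is ≈ 153.73.)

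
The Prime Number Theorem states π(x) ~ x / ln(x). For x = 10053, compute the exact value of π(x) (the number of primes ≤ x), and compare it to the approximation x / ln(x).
π(10053) = 1233;  x/ln(x) ≈ 1090.86;  relative error ≈ 11.53%.

Directly count primes up to 10053: π(10053) = 1233. The PNT approximation gives 10053/ln(10053) ≈ 10053/9.21563 ≈ 1090.86. Relative error (π(x) − x/ln(x)) / π(x) ≈ 11.53%; the approximation is known to undercount slightly (Li(x) is a better estimate).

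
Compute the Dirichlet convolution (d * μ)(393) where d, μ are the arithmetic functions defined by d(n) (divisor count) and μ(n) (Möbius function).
(d * μ)(393) = 1

Divisors of 393: [1, 3, 131, 393]. For each d | 393:
  d = 1: d(1) · μ(393/1) = 1 · 1 = 1
  d = 3: d(3) · μ(393/3) = 2 · -1 = -2
  d = 131: d(131) · μ(393/131) = 2 · -1 = -2
  d = 393: d(393) · μ(393/393) = 4 · 1 = 4
Summing: (d * μ)(393) = 1 + -2 + -2 + 4 = 1.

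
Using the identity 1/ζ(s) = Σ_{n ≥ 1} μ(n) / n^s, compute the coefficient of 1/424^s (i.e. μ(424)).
μ(424) = 0

Factor n = 424 = 2^3 · 53. μ(n) = 0 if any exponent ≥ 2 (not squarefree); otherwise μ(n) = (−1)^{ω(n)} where ω(n) is the number of distinct prime factors. Applying: μ(424) = 0.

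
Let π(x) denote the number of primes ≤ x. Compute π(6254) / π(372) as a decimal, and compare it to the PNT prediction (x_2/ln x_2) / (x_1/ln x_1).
π(6254)/π(372) = 812/73 ≈ 11.1233;  PNT prediction ≈ 11.3840.

π(372) = 73 and π(6254) = 812, so π(6254)/π(372) ≈ 11.1233. The PNT-predicted ratio is (6254/ln(6254)) / (372/ln(372)) ≈ 11.3840. The two agree to within a few percent, as expected.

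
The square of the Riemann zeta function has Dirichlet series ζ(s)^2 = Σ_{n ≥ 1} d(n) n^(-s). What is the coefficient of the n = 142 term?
d(142) = 4

ζ(s)^2 = (Σ 1/m^s)(Σ 1/k^s). The coefficient of 1/n^s in the product is the number of ordered pairs (m, k) with mk = n, which equals d(n). For n = 142, divisors are [1, 2, 71, 142], so d(142) = 4.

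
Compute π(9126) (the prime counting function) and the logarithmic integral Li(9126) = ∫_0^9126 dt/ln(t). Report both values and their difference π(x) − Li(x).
π(9126) = 1130;  Li(9126) ≈ 1150.78;  π(x) − Li(x) ≈ -20.78.

Direct count of primes ≤ 9126 gives π(9126) = 1130. Numerical evaluation of the logarithmic integral gives Li(9126) ≈ 1150.78. The difference π(x) − Li(x) ≈ -20.78 is typically negative for small/moderate x (Li(x) overestimates), though Littlewood's theorem shows this sign changes infinitely often.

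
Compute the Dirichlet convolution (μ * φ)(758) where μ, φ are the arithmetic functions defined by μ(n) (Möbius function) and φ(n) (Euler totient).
(μ * φ)(758) = 0

Divisors of 758: [1, 2, 379, 758]. For each d | 758:
  d = 1: μ(1) · φ(758/1) = 1 · 378 = 378
  d = 2: μ(2) · φ(758/2) = -1 · 378 = -378
  d = 379: μ(379) · φ(758/379) = -1 · 1 = -1
  d = 758: μ(758) · φ(758/758) = 1 · 1 = 1
Summing: (μ * φ)(758) = 378 + -378 + -1 + 1 = 0.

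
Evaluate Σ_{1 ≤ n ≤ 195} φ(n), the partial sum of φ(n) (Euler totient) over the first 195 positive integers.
Σ_{n ≤ 195} φ(n) = 11614

Compute φ(n) for each 1 ≤ n ≤ 195: φ(1) = 1, φ(2) = 1, φ(3) = 2, φ(4) = 2, φ(5) = 4, φ(6) = 2, φ(7) = 6, φ(8) = 4, φ(9) = 6, φ(10) = 4, φ(11) = 10, φ(12) = 4, φ(13) = 12, φ(14) = 6, φ(15) = 8, φ(16) = 8, φ(17) = 16, φ(18) = 6, φ(19) = 18, φ(20) = 8, φ(21) = 12, φ(22) = 10, φ(23) = 22, φ(24) = 8, φ(25) = 20, φ(26) = 12, φ(27) = 18, φ(28) = 12, φ(29) = 28, φ(30) = 8, φ(31) = 30, φ(32) = 16, φ(33) = 20, φ(34) = 16, φ(35) = 24, φ(36) = 12, φ(37) = 36, φ(38) = 18, φ(39) = 24, φ(40) = 16, φ(41) = 40, φ(42) = 12, φ(43) = 42, φ(44) = 20, φ(45) = 24, φ(46) = 22, φ(47) = 46, φ(48) = 16, φ(49) = 42, φ(50) = 20, φ(51) = 32, φ(52) = 24, φ(53) = 52, φ(54) = 18, φ(55) = 40, φ(56) = 24, φ(57) = 36, φ(58) = 28, φ(59) = 58, φ(60) = 16, φ(61) = 60, φ(62) = 30, φ(63) = 36, φ(64) = 32, φ(65) = 48, φ(66) = 20, φ(67) = 66, φ(68) = 32, φ(69) = 44, φ(70) = 24, φ(71) = 70, φ(72) = 24, φ(73) = 72, φ(74) = 36, φ(75) = 40, φ(76) = 36, φ(77) = 60, φ(78) = 24, φ(79) = 78, φ(80) = 32, φ(81) = 54, φ(82) = 40, φ(83) = 82, φ(84) = 24, φ(85) = 64, φ(86) = 42, φ(87) = 56, φ(88) = 40, φ(89) = 88, φ(90) = 24, φ(91) = 72, φ(92) = 44, φ(93) = 60, φ(94) = 46, φ(95) = 72, φ(96) = 32, φ(97) = 96, φ(98) = 42, φ(99) = 60, φ(100) = 40, φ(101) = 100, φ(102) = 32, φ(103) = 102, φ(104) = 48, φ(105) = 48, φ(106) = 52, φ(107) = 106, φ(108) = 36, φ(109) = 108, φ(110) = 40, φ(111) = 72, φ(112) = 48, φ(113) = 112, φ(114) = 36, φ(115) = 88, φ(116) = 56, φ(117) = 72, φ(118) = 58, φ(119) = 96, φ(120) = 32, φ(121) = 110, φ(122) = 60, φ(123) = 80, φ(124) = 60, φ(125) = 100, φ(126) = 36, φ(127) = 126, φ(128) = 64, φ(129) = 84, φ(130) = 48, φ(131) = 130, φ(132) = 40, φ(133) = 108, φ(134) = 66, φ(135) = 72, φ(136) = 64, φ(137) = 136, φ(138) = 44, φ(139) = 138, φ(140) = 48, φ(141) = 92, φ(142) = 70, φ(143) = 120, φ(144) = 48, φ(145) = 112, φ(146) = 72, φ(147) = 84, φ(148) = 72, φ(149) = 148, φ(150) = 40, φ(151) = 150, φ(152) = 72, φ(153) = 96, φ(154) = 60, φ(155) = 120, φ(156) = 48, φ(157) = 156, φ(158) = 78, φ(159) = 104, φ(160) = 64, φ(161) = 132, φ(162) = 54, φ(163) = 162, φ(164) = 80, φ(165) = 80, φ(166) = 82, φ(167) = 166, φ(168) = 48, φ(169) = 156, φ(170) = 64, φ(171) = 108, φ(172) = 84, φ(173) = 172, φ(174) = 56, φ(175) = 120, φ(176) = 80, φ(177) = 116, φ(178) = 88, φ(179) = 178, φ(180) = 48, φ(181) = 180, φ(182) = 72, φ(183) = 120, φ(184) = 88, φ(185) = 144, φ(186) = 60, φ(187) = 160, φ(188) = 92, φ(189) = 108, φ(190) = 72, φ(191) = 190, φ(192) = 64, φ(193) = 192, φ(194) = 96, φ(195) = 96. Summing all 195 values: 11614. (Average order: Σ_{n ≤ x} φ(n) ~ (3/π²) x². For x = 195, (3/π²)·195² ≈ 11558.21.)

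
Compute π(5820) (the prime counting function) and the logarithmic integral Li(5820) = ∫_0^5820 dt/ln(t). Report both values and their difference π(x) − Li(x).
π(5820) = 763;  Li(5820) ≈ 779.69;  π(x) − Li(x) ≈ -16.69.

Direct count of primes ≤ 5820 gives π(5820) = 763. Numerical evaluation of the logarithmic integral gives Li(5820) ≈ 779.69. The difference π(x) − Li(x) ≈ -16.69 is typically negative for small/moderate x (Li(x) overestimates), though Littlewood's theorem shows this sign changes infinitely often.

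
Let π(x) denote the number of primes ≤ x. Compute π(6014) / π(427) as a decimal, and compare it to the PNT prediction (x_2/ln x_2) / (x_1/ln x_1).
π(6014)/π(427) = 785/82 ≈ 9.5732;  PNT prediction ≈ 9.8032.

π(427) = 82 and π(6014) = 785, so π(6014)/π(427) ≈ 9.5732. The PNT-predicted ratio is (6014/ln(6014)) / (427/ln(427)) ≈ 9.8032. The two agree to within a few percent, as expected.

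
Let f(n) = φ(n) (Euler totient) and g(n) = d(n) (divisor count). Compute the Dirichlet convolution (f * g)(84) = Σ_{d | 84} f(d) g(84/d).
(φ * d)(84) = 224

Divisors of 84: [1, 2, 3, 4, 6, 7, 12, 14, 21, 28, 42, 84]. For each d | 84:
  d = 1: φ(1) · d(84/1) = 1 · 12 = 12
  d = 2: φ(2) · d(84/2) = 1 · 8 = 8
  d = 3: φ(3) · d(84/3) = 2 · 6 = 12
  d = 4: φ(4) · d(84/4) = 2 · 4 = 8
  d = 6: φ(6) · d(84/6) = 2 · 4 = 8
  d = 7: φ(7) · d(84/7) = 6 · 6 = 36
  d = 12: φ(12) · d(84/12) = 4 · 2 = 8
  d = 14: φ(14) · d(84/14) = 6 · 4 = 24
  d = 21: φ(21) · d(84/21) = 12 · 3 = 36
  d = 28: φ(28) · d(84/28) = 12 · 2 = 24
  d = 42: φ(42) · d(84/42) = 12 · 2 = 24
  d = 84: φ(84) · d(84/84) = 24 · 1 = 24
Summing: (φ * d)(84) = 12 + 8 + 12 + 8 + 8 + 36 + 8 + 24 + 36 + 24 + 24 + 24 = 224.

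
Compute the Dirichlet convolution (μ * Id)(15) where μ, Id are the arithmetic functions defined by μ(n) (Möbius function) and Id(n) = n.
(μ * Id)(15) = 8

Divisors of 15: [1, 3, 5, 15]. For each d | 15:
  d = 1: μ(1) · Id(15/1) = 1 · 15 = 15
  d = 3: μ(3) · Id(15/3) = -1 · 5 = -5
  d = 5: μ(5) · Id(15/5) = -1 · 3 = -3
  d = 15: μ(15) · Id(15/15) = 1 · 1 = 1
Summing: (μ * Id)(15) = 15 + -5 + -3 + 1 = 8.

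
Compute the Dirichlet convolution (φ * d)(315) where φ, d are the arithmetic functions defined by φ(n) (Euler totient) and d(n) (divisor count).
(φ * d)(315) = 624

Divisors of 315: [1, 3, 5, 7, 9, 15, 21, 35, 45, 63, 105, 315]. For each d | 315:
  d = 1: φ(1) · d(315/1) = 1 · 12 = 12
  d = 3: φ(3) · d(315/3) = 2 · 8 = 16
  d = 5: φ(5) · d(315/5) = 4 · 6 = 24
  d = 7: φ(7) · d(315/7) = 6 · 6 = 36
  d = 9: φ(9) · d(315/9) = 6 · 4 = 24
  d = 15: φ(15) · d(315/15) = 8 · 4 = 32
  d = 21: φ(21) · d(315/21) = 12 · 4 = 48
  d = 35: φ(35) · d(315/35) = 24 · 3 = 72
  d = 45: φ(45) · d(315/45) = 24 · 2 = 48
  d = 63: φ(63) · d(315/63) = 36 · 2 = 72
  d = 105: φ(105) · d(315/105) = 48 · 2 = 96
  d = 315: φ(315) · d(315/315) = 144 · 1 = 144
Summing: (φ * d)(315) = 12 + 16 + 24 + 36 + 24 + 32 + 48 + 72 + 48 + 72 + 96 + 144 = 624.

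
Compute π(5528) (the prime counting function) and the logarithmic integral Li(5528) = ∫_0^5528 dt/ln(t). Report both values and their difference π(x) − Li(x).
π(5528) = 731;  Li(5528) ≈ 745.90;  π(x) − Li(x) ≈ -14.90.

Direct count of primes ≤ 5528 gives π(5528) = 731. Numerical evaluation of the logarithmic integral gives Li(5528) ≈ 745.90. The difference π(x) − Li(x) ≈ -14.90 is typically negative for small/moderate x (Li(x) overestimates), though Littlewood's theorem shows this sign changes infinitely often.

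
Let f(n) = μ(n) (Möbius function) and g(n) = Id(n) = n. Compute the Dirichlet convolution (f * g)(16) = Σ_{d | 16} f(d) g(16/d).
(μ * Id)(16) = 8

Divisors of 16: [1, 2, 4, 8, 16]. For each d | 16:
  d = 1: μ(1) · Id(16/1) = 1 · 16 = 16
  d = 2: μ(2) · Id(16/2) = -1 · 8 = -8
  d = 4: μ(4) · Id(16/4) = 0 · 4 = 0
  d = 8: μ(8) · Id(16/8) = 0 · 2 = 0
  d = 16: μ(16) · Id(16/16) = 0 · 1 = 0
Summing: (μ * Id)(16) = 16 + -8 + 0 + 0 + 0 = 8.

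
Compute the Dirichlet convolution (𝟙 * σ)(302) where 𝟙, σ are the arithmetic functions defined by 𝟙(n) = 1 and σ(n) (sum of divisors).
(𝟙 * σ)(302) = 612

Divisors of 302: [1, 2, 151, 302]. For each d | 302:
  d = 1: 𝟙(1) · σ(302/1) = 1 · 456 = 456
  d = 2: 𝟙(2) · σ(302/2) = 1 · 152 = 152
  d = 151: 𝟙(151) · σ(302/151) = 1 · 3 = 3
  d = 302: 𝟙(302) · σ(302/302) = 1 · 1 = 1
Summing: (𝟙 * σ)(302) = 456 + 152 + 3 + 1 = 612.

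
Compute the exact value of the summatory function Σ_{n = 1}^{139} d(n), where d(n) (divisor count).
Σ_{n ≤ 139} d(n) = 707

Compute d(n) for each 1 ≤ n ≤ 139: d(1) = 1, d(2) = 2, d(3) = 2, d(4) = 3, d(5) = 2, d(6) = 4, d(7) = 2, d(8) = 4, d(9) = 3, d(10) = 4, d(11) = 2, d(12) = 6, d(13) = 2, d(14) = 4, d(15) = 4, d(16) = 5, d(17) = 2, d(18) = 6, d(19) = 2, d(20) = 6, d(21) = 4, d(22) = 4, d(23) = 2, d(24) = 8, d(25) = 3, d(26) = 4, d(27) = 4, d(28) = 6, d(29) = 2, d(30) = 8, d(31) = 2, d(32) = 6, d(33) = 4, d(34) = 4, d(35) = 4, d(36) = 9, d(37) = 2, d(38) = 4, d(39) = 4, d(40) = 8, d(41) = 2, d(42) = 8, d(43) = 2, d(44) = 6, d(45) = 6, d(46) = 4, d(47) = 2, d(48) = 10, d(49) = 3, d(50) = 6, d(51) = 4, d(52) = 6, d(53) = 2, d(54) = 8, d(55) = 4, d(56) = 8, d(57) = 4, d(58) = 4, d(59) = 2, d(60) = 12, d(61) = 2, d(62) = 4, d(63) = 6, d(64) = 7, d(65) = 4, d(66) = 8, d(67) = 2, d(68) = 6, d(69) = 4, d(70) = 8, d(71) = 2, d(72) = 12, d(73) = 2, d(74) = 4, d(75) = 6, d(76) = 6, d(77) = 4, d(78) = 8, d(79) = 2, d(80) = 10, d(81) = 5, d(82) = 4, d(83) = 2, d(84) = 12, d(85) = 4, d(86) = 4, d(87) = 4, d(88) = 8, d(89) = 2, d(90) = 12, d(91) = 4, d(92) = 6, d(93) = 4, d(94) = 4, d(95) = 4, d(96) = 12, d(97) = 2, d(98) = 6, d(99) = 6, d(100) = 9, d(101) = 2, d(102) = 8, d(103) = 2, d(104) = 8, d(105) = 8, d(106) = 4, d(107) = 2, d(108) = 12, d(109) = 2, d(110) = 8, d(111) = 4, d(112) = 10, d(113) = 2, d(114) = 8, d(115) = 4, d(116) = 6, d(117) = 6, d(118) = 4, d(119) = 4, d(120) = 16, d(121) = 3, d(122) = 4, d(123) = 4, d(124) = 6, d(125) = 4, d(126) = 12, d(127) = 2, d(128) = 8, d(129) = 4, d(130) = 8, d(131) = 2, d(132) = 12, d(133) = 4, d(134) = 4, d(135) = 8, d(136) = 8, d(137) = 2, d(138) = 8, d(139) = 2. Summing all 139 values: 707. (Dirichlet's divisor formula: Σ_{n ≤ x} d(n) = x ln(x) + (2γ − 1) x + O(√x). For x = 139, the asymptotic estimate is ≈ 707.36.)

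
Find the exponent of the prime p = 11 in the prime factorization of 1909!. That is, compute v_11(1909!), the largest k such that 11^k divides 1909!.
v_11(1909!) = 189

Legendre's formula: v_p(n!) = Σ_{k ≥ 1} ⌊n / p^k⌋. For p = 11, n = 1909, the terms are:
  ⌊1909/11^1⌋ = ⌊1909/11⌋ = 173
  ⌊1909/11^2⌋ = ⌊1909/121⌋ = 15
  ⌊1909/11^3⌋ = ⌊1909/1331⌋ = 1
(the next term ⌊1909/11^4⌋ = 0, terminating the sum). Summing: v_11(1909!) = 173 + 15 + 1 = 189.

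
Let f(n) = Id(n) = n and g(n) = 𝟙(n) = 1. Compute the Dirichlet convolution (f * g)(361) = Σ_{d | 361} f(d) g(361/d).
(Id * 𝟙)(361) = 381

Divisors of 361: [1, 19, 361]. For each d | 361:
  d = 1: Id(1) · 𝟙(361/1) = 1 · 1 = 1
  d = 19: Id(19) · 𝟙(361/19) = 19 · 1 = 19
  d = 361: Id(361) · 𝟙(361/361) = 361 · 1 = 361
Summing: (Id * 𝟙)(361) = 1 + 19 + 361 = 381.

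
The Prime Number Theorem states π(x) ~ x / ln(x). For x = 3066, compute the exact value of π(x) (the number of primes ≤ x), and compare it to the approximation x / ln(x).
π(3066) = 438;  x/ln(x) ≈ 381.91;  relative error ≈ 12.81%.

Directly count primes up to 3066: π(3066) = 438. The PNT approximation gives 3066/ln(3066) ≈ 3066/8.02813 ≈ 381.91. Relative error (π(x) − x/ln(x)) / π(x) ≈ 12.81%; the approximation is known to undercount slightly (Li(x) is a better estimate).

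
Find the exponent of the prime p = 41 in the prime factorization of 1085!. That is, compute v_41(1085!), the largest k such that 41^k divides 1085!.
v_41(1085!) = 26

Legendre's formula: v_p(n!) = Σ_{k ≥ 1} ⌊n / p^k⌋. For p = 41, n = 1085, the terms are:
  ⌊1085/41^1⌋ = ⌊1085/41⌋ = 26
(the next term ⌊1085/41^2⌋ = 0, terminating the sum). Summing: v_41(1085!) = 26 = 26.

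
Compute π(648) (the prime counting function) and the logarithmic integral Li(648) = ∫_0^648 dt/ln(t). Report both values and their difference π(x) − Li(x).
π(648) = 118;  Li(648) ≈ 125.10;  π(x) − Li(x) ≈ -7.10.

Direct count of primes ≤ 648 gives π(648) = 118. Numerical evaluation of the logarithmic integral gives Li(648) ≈ 125.10. The difference π(x) − Li(x) ≈ -7.10 is typically negative for small/moderate x (Li(x) overestimates), though Littlewood's theorem shows this sign changes infinitely often.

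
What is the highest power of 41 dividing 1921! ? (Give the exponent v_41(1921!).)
v_41(1921!) = 47

Legendre's formula: v_p(n!) = Σ_{k ≥ 1} ⌊n / p^k⌋. For p = 41, n = 1921, the terms are:
  ⌊1921/41^1⌋ = ⌊1921/41⌋ = 46
  ⌊1921/41^2⌋ = ⌊1921/1681⌋ = 1
(the next term ⌊1921/41^3⌋ = 0, terminating the sum). Summing: v_41(1921!) = 46 + 1 = 47.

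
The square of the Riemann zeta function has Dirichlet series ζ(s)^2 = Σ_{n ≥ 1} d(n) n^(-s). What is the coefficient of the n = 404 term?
d(404) = 6

ζ(s)^2 = (Σ 1/m^s)(Σ 1/k^s). The coefficient of 1/n^s in the product is the number of ordered pairs (m, k) with mk = n, which equals d(n). For n = 404, divisors are [1, 2, 4, 101, 202, 404], so d(404) = 6.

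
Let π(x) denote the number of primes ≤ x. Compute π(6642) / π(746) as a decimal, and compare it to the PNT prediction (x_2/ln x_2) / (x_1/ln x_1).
π(6642)/π(746) = 856/132 ≈ 6.4848;  PNT prediction ≈ 6.6916.

π(746) = 132 and π(6642) = 856, so π(6642)/π(746) ≈ 6.4848. The PNT-predicted ratio is (6642/ln(6642)) / (746/ln(746)) ≈ 6.6916. The two agree to within a few percent, as expected.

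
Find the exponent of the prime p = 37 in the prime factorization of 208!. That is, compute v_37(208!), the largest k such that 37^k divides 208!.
v_37(208!) = 5

Legendre's formula: v_p(n!) = Σ_{k ≥ 1} ⌊n / p^k⌋. For p = 37, n = 208, the terms are:
  ⌊208/37^1⌋ = ⌊208/37⌋ = 5
(the next term ⌊208/37^2⌋ = 0, terminating the sum). Summing: v_37(208!) = 5 = 5.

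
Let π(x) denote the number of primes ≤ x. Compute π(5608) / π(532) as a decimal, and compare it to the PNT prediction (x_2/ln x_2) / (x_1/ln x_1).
π(5608)/π(532) = 738/99 ≈ 7.4545;  PNT prediction ≈ 7.6650.

π(532) = 99 and π(5608) = 738, so π(5608)/π(532) ≈ 7.4545. The PNT-predicted ratio is (5608/ln(5608)) / (532/ln(532)) ≈ 7.6650. The two agree to within a few percent, as expected.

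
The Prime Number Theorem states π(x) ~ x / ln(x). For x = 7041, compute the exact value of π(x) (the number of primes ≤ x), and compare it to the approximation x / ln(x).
π(7041) = 905;  x/ln(x) ≈ 794.74;  relative error ≈ 12.18%.

Directly count primes up to 7041: π(7041) = 905. The PNT approximation gives 7041/ln(7041) ≈ 7041/8.85951 ≈ 794.74. Relative error (π(x) − x/ln(x)) / π(x) ≈ 12.18%; the approximation is known to undercount slightly (Li(x) is a better estimate).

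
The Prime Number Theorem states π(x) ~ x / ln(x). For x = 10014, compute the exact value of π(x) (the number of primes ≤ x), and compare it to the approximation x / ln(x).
π(10014) = 1231;  x/ln(x) ≈ 1087.09;  relative error ≈ 11.69%.

Directly count primes up to 10014: π(10014) = 1231. The PNT approximation gives 10014/ln(10014) ≈ 10014/9.21174 ≈ 1087.09. Relative error (π(x) − x/ln(x)) / π(x) ≈ 11.69%; the approximation is known to undercount slightly (Li(x) is a better estimate).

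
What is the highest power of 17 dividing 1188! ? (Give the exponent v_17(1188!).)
v_17(1188!) = 73

Legendre's formula: v_p(n!) = Σ_{k ≥ 1} ⌊n / p^k⌋. For p = 17, n = 1188, the terms are:
  ⌊1188/17^1⌋ = ⌊1188/17⌋ = 69
  ⌊1188/17^2⌋ = ⌊1188/289⌋ = 4
(the next term ⌊1188/17^3⌋ = 0, terminating the sum). Summing: v_17(1188!) = 69 + 4 = 73.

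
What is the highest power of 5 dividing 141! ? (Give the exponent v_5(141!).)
v_5(141!) = 34

Legendre's formula: v_p(n!) = Σ_{k ≥ 1} ⌊n / p^k⌋. For p = 5, n = 141, the terms are:
  ⌊141/5^1⌋ = ⌊141/5⌋ = 28
  ⌊141/5^2⌋ = ⌊141/25⌋ = 5
  ⌊141/5^3⌋ = ⌊141/125⌋ = 1
(the next term ⌊141/5^4⌋ = 0, terminating the sum). Summing: v_5(141!) = 28 + 5 + 1 = 34.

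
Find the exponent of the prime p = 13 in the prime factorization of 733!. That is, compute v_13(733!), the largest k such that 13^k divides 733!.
v_13(733!) = 60

Legendre's formula: v_p(n!) = Σ_{k ≥ 1} ⌊n / p^k⌋. For p = 13, n = 733, the terms are:
  ⌊733/13^1⌋ = ⌊733/13⌋ = 56
  ⌊733/13^2⌋ = ⌊733/169⌋ = 4
(the next term ⌊733/13^3⌋ = 0, terminating the sum). Summing: v_13(733!) = 56 + 4 = 60.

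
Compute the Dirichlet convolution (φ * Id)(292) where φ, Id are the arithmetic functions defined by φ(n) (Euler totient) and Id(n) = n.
(φ * Id)(292) = 1160

Divisors of 292: [1, 2, 4, 73, 146, 292]. For each d | 292:
  d = 1: φ(1) · Id(292/1) = 1 · 292 = 292
  d = 2: φ(2) · Id(292/2) = 1 · 146 = 146
  d = 4: φ(4) · Id(292/4) = 2 · 73 = 146
  d = 73: φ(73) · Id(292/73) = 72 · 4 = 288
  d = 146: φ(146) · Id(292/146) = 72 · 2 = 144
  d = 292: φ(292) · Id(292/292) = 144 · 1 = 144
Summing: (φ * Id)(292) = 292 + 146 + 146 + 288 + 144 + 144 = 1160.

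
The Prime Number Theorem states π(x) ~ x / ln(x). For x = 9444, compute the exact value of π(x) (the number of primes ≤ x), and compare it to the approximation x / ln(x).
π(9444) = 1170;  x/ln(x) ≈ 1031.78;  relative error ≈ 11.81%.

Directly count primes up to 9444: π(9444) = 1170. The PNT approximation gives 9444/ln(9444) ≈ 9444/9.15313 ≈ 1031.78. Relative error (π(x) − x/ln(x)) / π(x) ≈ 11.81%; the approximation is known to undercount slightly (Li(x) is a better estimate).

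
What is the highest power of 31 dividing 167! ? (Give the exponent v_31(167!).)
v_31(167!) = 5

Legendre's formula: v_p(n!) = Σ_{k ≥ 1} ⌊n / p^k⌋. For p = 31, n = 167, the terms are:
  ⌊167/31^1⌋ = ⌊167/31⌋ = 5
(the next term ⌊167/31^2⌋ = 0, terminating the sum). Summing: v_31(167!) = 5 = 5.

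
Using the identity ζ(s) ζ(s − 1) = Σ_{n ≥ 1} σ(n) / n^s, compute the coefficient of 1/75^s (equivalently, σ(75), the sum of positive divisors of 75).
σ(75) = 124

In the product (Σ m^0/m^s)(Σ k / k^s) = Σ (Σ_{d | n} d) / n^s, the coefficient of 1/n^s is σ(n) = Σ_{d | n} d. For n = 75, divisors are [1, 3, 5, 15, 25, 75]; summing: σ(75) = 124.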